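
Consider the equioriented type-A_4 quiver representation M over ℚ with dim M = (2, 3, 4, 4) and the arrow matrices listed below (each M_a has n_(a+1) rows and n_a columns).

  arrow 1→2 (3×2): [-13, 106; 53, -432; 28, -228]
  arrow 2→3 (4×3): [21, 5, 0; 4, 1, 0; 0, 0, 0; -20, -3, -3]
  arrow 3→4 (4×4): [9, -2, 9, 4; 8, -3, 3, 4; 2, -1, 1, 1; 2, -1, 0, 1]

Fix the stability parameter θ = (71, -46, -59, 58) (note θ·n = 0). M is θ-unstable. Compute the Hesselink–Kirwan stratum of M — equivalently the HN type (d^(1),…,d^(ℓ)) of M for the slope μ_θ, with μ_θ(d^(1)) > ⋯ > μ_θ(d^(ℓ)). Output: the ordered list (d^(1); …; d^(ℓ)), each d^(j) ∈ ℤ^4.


Via rank(M_{q-1}∘⋯∘M_p): M ≅ I[1,4]^2, I[2,4], I[3,4].
μ_θ-semistable layers: μ^(1)=58; μ^(2)=-34/3; μ^(3)=-105/2; μ^(4)=-59

((0, 0, 0, 4); (2, 2, 2, 0); (0, 1, 1, 0); (0, 0, 1, 0))


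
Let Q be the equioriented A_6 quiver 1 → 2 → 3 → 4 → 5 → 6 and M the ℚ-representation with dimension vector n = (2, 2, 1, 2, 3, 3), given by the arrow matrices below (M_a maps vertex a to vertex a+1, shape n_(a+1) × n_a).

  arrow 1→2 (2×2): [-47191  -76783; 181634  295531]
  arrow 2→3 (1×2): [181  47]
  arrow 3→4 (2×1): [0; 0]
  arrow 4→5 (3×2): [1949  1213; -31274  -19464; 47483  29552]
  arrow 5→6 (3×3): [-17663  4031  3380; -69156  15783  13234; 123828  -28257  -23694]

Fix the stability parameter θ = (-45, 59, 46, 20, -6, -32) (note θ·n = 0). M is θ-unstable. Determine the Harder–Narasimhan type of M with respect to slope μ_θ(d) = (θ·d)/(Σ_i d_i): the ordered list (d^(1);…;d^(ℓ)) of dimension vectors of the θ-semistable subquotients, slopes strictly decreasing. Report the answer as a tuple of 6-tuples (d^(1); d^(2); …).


Via rank(M_{q-1}∘⋯∘M_p): M ≅ I[1,2], I[1,3], I[4,5], I[4,6], I[5,6], I[6,6].
μ_θ-semistable layers: μ^(1)=59; μ^(2)=105/2; μ^(3)=7; μ^(4)=-6; μ^(5)=-19; μ^(6)=-32; μ^(7)=-45

((0, 1, 0, 0, 0, 0); (0, 1, 1, 0, 0, 0); (0, 0, 0, 1, 1, 0); (0, 0, 0, 1, 1, 1); (0, 0, 0, 0, 1, 1); (0, 0, 0, 0, 0, 1); (2, 0, 0, 0, 0, 0))


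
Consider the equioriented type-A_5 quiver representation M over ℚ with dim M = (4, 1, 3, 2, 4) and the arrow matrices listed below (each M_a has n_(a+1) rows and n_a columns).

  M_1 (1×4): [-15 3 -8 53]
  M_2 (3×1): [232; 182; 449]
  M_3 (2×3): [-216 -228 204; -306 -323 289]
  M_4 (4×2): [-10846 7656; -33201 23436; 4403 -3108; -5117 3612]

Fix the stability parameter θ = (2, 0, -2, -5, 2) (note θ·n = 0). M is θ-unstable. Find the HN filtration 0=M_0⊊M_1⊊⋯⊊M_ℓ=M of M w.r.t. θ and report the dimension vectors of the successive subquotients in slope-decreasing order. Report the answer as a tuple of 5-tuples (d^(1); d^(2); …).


Barcode: M ≅ I[1,1]^3, I[1,4], I[3,3]^2, I[4,5], I[5,5]^3. HN layers by μ_θ (4 steps, strictly decreasing):
  μ^(1)=2; μ^(2)=-5/4; μ^(3)=-2; μ^(4)=-5

((3, 0, 0, 0, 4); (1, 1, 1, 1, 0); (0, 0, 2, 0, 0); (0, 0, 0, 1, 0))


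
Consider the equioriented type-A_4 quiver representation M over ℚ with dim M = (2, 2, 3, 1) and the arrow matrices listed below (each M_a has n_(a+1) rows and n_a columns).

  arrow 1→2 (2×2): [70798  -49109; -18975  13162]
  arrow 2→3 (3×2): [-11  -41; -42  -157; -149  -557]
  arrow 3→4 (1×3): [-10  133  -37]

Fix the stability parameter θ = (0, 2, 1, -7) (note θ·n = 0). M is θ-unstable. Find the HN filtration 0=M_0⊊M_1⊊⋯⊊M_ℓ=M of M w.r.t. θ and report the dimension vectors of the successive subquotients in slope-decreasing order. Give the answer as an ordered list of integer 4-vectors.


Via rank(M_{q-1}∘⋯∘M_p): M ≅ I[1,3], I[1,4], I[3,3].
μ_θ-semistable layers: μ^(1)=3/2; μ^(2)=1; μ^(3)=0; μ^(4)=-1

((0, 1, 1, 0); (0, 0, 1, 0); (1, 0, 0, 0); (1, 1, 1, 1))


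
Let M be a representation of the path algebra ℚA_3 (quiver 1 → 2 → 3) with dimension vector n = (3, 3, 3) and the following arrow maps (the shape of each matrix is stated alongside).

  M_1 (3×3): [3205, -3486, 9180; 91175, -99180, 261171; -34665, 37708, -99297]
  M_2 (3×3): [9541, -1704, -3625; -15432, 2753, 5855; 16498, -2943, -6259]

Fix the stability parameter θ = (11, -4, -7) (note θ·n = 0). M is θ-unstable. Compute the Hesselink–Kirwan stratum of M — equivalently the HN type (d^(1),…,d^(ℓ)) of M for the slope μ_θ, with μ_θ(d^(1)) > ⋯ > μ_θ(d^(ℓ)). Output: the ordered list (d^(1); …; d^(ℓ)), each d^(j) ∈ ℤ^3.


Interval decomposition of M: I[1,1], I[1,2], I[1,3], I[2,3], I[3,3].
HN type (ℓ=5): μ^(1)=11; μ^(2)=7/2; μ^(3)=0; μ^(4)=-11/2; μ^(5)=-7

((1, 0, 0); (1, 1, 0); (1, 1, 1); (0, 1, 1); (0, 0, 1))


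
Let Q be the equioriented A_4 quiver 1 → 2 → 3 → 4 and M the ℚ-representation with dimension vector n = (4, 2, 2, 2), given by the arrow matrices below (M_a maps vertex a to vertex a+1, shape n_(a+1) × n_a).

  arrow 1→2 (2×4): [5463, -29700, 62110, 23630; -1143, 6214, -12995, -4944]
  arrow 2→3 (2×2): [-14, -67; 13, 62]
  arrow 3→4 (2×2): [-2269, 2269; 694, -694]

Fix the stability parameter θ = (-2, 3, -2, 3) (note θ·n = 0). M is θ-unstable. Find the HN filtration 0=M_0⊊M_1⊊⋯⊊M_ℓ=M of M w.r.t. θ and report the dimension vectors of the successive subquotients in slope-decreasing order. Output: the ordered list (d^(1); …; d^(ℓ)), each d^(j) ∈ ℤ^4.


Via rank(M_{q-1}∘⋯∘M_p): M ≅ I[1,1]^2, I[1,3], I[1,4], I[4,4].
μ_θ-semistable layers: μ^(1)=3; μ^(2)=1/2; μ^(3)=-2

((0, 0, 0, 2); (0, 2, 2, 0); (4, 0, 0, 0))


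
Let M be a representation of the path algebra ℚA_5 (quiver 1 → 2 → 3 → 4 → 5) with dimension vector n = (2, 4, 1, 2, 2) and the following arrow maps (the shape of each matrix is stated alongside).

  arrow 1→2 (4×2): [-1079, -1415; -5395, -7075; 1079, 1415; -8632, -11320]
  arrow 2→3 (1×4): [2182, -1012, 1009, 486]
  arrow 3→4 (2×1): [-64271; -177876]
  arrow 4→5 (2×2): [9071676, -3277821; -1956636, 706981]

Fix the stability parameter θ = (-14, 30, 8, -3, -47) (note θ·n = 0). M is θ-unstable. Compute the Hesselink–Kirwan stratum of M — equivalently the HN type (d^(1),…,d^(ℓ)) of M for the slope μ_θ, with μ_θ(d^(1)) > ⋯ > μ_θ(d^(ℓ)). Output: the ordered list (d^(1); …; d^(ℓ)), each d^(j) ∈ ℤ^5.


Interval decomposition of M: I[1,1], I[1,4], I[2,2]^3, I[4,5], I[5,5].
HN type (ℓ=5): μ^(1)=30; μ^(2)=35/3; μ^(3)=-14; μ^(4)=-25; μ^(5)=-47

((0, 3, 0, 0, 0); (0, 1, 1, 1, 0); (2, 0, 0, 0, 0); (0, 0, 0, 1, 1); (0, 0, 0, 0, 1))


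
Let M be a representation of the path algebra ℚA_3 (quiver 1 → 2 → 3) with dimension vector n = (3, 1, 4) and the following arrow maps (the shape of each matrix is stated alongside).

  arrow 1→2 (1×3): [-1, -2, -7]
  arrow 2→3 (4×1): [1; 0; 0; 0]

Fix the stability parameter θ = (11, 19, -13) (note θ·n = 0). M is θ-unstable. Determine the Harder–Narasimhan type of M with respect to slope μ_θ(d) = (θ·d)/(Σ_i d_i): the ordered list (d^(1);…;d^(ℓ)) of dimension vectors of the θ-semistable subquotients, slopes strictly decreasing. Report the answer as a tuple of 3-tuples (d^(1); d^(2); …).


Via rank(M_{q-1}∘⋯∘M_p): M ≅ I[1,1]^2, I[1,3], I[3,3]^3.
μ_θ-semistable layers: μ^(1)=11; μ^(2)=17/3; μ^(3)=-13

((2, 0, 0); (1, 1, 1); (0, 0, 3))


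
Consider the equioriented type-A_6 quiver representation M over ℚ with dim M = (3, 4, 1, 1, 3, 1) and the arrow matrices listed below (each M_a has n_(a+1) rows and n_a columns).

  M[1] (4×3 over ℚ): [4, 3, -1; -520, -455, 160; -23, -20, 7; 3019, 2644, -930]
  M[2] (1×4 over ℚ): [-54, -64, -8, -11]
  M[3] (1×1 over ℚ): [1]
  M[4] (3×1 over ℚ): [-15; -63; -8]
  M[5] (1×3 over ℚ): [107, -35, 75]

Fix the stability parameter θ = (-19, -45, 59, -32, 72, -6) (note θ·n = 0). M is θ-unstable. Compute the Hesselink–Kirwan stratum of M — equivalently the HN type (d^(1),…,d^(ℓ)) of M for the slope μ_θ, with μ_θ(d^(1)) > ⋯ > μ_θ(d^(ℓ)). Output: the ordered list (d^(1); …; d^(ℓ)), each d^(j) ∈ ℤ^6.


Barcode: M ≅ I[1,2]^2, I[1,5], I[2,2], I[5,5], I[5,6]. HN layers by μ_θ (5 steps, strictly decreasing):
  μ^(1)=72; μ^(2)=33; μ^(3)=27/2; μ^(4)=-32; μ^(5)=-45

((0, 0, 0, 0, 2, 0); (0, 0, 0, 0, 1, 1); (0, 0, 1, 1, 0, 0); (3, 3, 0, 0, 0, 0); (0, 1, 0, 0, 0, 0))


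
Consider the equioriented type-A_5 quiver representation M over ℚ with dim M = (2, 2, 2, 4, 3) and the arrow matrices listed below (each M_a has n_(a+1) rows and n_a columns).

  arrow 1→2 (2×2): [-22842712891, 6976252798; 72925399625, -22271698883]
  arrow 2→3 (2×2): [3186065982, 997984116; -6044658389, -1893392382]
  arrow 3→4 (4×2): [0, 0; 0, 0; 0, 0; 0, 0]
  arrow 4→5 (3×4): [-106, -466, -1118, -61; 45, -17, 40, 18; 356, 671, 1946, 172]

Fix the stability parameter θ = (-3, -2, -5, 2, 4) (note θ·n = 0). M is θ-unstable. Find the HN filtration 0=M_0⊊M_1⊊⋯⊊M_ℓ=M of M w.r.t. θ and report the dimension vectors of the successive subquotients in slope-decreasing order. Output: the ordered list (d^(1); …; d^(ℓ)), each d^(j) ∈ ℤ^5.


Via rank(M_{q-1}∘⋯∘M_p): M ≅ I[1,2], I[1,3], I[3,3], I[4,4], I[4,5]^3.
μ_θ-semistable layers: μ^(1)=4; μ^(2)=2; μ^(3)=-2; μ^(4)=-3; μ^(5)=-10/3; μ^(6)=-5

((0, 0, 0, 0, 3); (0, 0, 0, 4, 0); (0, 1, 0, 0, 0); (1, 0, 0, 0, 0); (1, 1, 1, 0, 0); (0, 0, 1, 0, 0))


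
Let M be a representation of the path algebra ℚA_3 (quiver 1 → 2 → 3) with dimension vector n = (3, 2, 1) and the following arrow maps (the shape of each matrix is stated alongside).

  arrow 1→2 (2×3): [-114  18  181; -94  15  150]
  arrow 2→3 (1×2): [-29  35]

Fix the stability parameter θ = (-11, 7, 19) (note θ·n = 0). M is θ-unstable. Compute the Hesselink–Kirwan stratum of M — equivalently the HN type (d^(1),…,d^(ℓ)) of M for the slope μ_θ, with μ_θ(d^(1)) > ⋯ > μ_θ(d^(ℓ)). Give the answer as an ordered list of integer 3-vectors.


Via rank(M_{q-1}∘⋯∘M_p): M ≅ I[1,1], I[1,2], I[1,3].
μ_θ-semistable layers: μ^(1)=19; μ^(2)=7; μ^(3)=-11

((0, 0, 1); (0, 2, 0); (3, 0, 0))


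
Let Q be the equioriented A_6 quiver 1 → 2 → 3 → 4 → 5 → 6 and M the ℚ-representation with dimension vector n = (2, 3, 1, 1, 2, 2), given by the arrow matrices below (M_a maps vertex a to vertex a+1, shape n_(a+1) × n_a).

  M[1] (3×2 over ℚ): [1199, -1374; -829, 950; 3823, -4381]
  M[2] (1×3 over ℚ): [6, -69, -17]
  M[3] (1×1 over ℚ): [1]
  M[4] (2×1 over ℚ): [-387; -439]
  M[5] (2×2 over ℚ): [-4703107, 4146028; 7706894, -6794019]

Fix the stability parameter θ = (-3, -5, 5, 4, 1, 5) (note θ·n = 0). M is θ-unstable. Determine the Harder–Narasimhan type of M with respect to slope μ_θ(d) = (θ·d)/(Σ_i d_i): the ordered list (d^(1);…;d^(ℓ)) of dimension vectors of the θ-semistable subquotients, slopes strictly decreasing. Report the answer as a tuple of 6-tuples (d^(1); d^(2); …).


Interval decomposition of M: I[1,2], I[1,6], I[2,2], I[5,6].
HN type (ℓ=5): μ^(1)=5; μ^(2)=10/3; μ^(3)=1; μ^(4)=-4; μ^(5)=-5

((0, 0, 0, 0, 0, 2); (0, 0, 1, 1, 1, 0); (0, 0, 0, 0, 1, 0); (2, 2, 0, 0, 0, 0); (0, 1, 0, 0, 0, 0))


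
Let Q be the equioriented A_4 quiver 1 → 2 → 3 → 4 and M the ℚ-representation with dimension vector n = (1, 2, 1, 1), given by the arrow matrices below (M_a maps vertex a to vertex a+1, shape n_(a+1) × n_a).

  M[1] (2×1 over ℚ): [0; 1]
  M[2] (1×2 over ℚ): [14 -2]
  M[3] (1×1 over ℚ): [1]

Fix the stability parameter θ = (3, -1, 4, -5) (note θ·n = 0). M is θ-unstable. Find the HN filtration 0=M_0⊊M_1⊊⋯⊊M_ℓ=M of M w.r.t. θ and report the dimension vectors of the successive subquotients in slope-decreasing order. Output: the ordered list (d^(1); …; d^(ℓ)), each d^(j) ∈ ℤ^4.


Barcode: M ≅ I[1,4], I[2,2]. HN layers by μ_θ (2 steps, strictly decreasing):
  μ^(1)=1/4; μ^(2)=-1

((1, 1, 1, 1); (0, 1, 0, 0))


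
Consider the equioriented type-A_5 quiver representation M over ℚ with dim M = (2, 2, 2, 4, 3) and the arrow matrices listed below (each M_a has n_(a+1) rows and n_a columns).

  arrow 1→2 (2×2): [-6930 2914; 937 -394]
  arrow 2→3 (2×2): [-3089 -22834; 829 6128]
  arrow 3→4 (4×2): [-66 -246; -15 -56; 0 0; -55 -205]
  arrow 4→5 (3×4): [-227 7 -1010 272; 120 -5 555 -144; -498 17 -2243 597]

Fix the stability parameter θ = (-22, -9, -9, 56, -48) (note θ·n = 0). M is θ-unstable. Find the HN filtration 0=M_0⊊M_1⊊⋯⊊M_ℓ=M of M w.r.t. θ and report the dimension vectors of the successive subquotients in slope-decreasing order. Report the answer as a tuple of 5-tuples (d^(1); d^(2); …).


Via rank(M_{q-1}∘⋯∘M_p): M ≅ I[1,5]^2, I[4,4], I[4,5].
μ_θ-semistable layers: μ^(1)=56; μ^(2)=4; μ^(3)=-9; μ^(4)=-22

((0, 0, 0, 1, 0); (0, 0, 0, 3, 3); (0, 2, 2, 0, 0); (2, 0, 0, 0, 0))


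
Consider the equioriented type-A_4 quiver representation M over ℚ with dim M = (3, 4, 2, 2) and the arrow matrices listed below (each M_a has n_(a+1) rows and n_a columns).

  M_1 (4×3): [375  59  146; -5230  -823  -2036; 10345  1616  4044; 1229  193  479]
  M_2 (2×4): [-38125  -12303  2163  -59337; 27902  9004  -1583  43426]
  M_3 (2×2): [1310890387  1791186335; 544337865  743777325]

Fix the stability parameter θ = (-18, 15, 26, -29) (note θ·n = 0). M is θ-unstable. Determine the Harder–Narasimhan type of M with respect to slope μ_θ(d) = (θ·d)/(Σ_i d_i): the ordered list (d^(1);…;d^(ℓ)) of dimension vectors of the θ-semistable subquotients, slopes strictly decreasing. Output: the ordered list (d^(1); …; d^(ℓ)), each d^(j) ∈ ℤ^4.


Interval decomposition of M: I[1,2], I[1,3], I[1,4], I[2,2], I[4,4].
HN type (ℓ=5): μ^(1)=26; μ^(2)=15; μ^(3)=4; μ^(4)=-18; μ^(5)=-29

((0, 0, 1, 0); (0, 3, 0, 0); (0, 1, 1, 1); (3, 0, 0, 0); (0, 0, 0, 1))


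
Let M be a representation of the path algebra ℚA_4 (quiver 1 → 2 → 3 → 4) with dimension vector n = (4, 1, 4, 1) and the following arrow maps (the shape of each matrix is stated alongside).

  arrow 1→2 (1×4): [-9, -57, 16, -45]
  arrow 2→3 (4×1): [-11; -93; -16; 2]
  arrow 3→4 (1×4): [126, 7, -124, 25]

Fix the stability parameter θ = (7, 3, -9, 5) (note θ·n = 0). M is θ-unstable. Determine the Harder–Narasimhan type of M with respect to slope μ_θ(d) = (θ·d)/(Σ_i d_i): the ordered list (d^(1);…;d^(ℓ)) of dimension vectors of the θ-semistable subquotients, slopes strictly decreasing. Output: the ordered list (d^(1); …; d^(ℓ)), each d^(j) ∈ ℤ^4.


Interval decomposition of M: I[1,1]^3, I[1,4], I[3,3]^3.
HN type (ℓ=4): μ^(1)=7; μ^(2)=5; μ^(3)=1/3; μ^(4)=-9

((3, 0, 0, 0); (0, 0, 0, 1); (1, 1, 1, 0); (0, 0, 3, 0))


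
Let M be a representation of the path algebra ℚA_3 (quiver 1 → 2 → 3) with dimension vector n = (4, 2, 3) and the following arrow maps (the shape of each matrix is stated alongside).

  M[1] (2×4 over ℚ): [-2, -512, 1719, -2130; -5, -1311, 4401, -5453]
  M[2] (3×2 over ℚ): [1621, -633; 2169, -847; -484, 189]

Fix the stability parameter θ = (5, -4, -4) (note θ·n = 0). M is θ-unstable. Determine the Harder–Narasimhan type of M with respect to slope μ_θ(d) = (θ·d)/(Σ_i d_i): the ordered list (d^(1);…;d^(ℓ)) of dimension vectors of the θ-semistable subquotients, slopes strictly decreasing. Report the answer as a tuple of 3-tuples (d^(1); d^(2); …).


Via rank(M_{q-1}∘⋯∘M_p): M ≅ I[1,1]^2, I[1,3]^2, I[3,3].
μ_θ-semistable layers: μ^(1)=5; μ^(2)=-1; μ^(3)=-4

((2, 0, 0); (2, 2, 2); (0, 0, 1))


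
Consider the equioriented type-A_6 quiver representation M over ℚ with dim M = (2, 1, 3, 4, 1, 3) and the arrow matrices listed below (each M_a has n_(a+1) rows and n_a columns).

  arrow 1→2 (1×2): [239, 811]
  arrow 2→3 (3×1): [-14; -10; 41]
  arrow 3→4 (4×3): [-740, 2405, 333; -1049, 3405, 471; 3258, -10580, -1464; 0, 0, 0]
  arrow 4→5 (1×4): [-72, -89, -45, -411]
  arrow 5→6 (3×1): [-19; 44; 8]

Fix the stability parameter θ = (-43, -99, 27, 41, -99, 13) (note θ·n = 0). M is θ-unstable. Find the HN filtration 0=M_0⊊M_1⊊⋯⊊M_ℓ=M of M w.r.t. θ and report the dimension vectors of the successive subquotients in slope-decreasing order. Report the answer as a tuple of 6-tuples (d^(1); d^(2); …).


Interval decomposition of M: I[1,1], I[1,6], I[3,3], I[3,4], I[4,4]^2, I[6,6]^2.
HN type (ℓ=6): μ^(1)=41; μ^(2)=27; μ^(3)=13; μ^(4)=-31/3; μ^(5)=-43; μ^(6)=-71

((0, 0, 0, 3, 0, 0); (0, 0, 2, 0, 0, 0); (0, 0, 0, 0, 0, 3); (0, 0, 1, 1, 1, 0); (1, 0, 0, 0, 0, 0); (1, 1, 0, 0, 0, 0))


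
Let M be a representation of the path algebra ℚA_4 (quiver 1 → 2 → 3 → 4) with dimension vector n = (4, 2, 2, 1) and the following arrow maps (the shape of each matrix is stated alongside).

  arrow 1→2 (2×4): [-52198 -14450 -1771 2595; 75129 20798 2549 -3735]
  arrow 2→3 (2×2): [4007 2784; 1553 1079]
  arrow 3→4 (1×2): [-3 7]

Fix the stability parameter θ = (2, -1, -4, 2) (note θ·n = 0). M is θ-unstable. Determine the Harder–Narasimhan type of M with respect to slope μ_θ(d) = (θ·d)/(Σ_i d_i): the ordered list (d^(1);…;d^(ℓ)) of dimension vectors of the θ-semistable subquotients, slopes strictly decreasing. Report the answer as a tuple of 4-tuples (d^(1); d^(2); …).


Interval decomposition of M: I[1,1]^2, I[1,3], I[1,4].
HN type (ℓ=2): μ^(1)=2; μ^(2)=-1

((2, 0, 0, 1); (2, 2, 2, 0))


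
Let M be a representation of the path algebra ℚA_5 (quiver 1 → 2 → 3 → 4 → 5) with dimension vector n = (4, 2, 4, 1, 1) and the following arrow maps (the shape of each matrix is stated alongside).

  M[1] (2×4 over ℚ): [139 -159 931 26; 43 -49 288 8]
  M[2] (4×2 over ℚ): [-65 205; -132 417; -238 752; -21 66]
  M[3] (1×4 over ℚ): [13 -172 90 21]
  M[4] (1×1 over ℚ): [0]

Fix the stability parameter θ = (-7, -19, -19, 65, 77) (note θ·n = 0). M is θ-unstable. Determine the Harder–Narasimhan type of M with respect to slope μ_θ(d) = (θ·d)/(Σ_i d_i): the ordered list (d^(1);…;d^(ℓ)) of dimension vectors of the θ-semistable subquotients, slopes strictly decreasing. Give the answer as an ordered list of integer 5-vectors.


Barcode: M ≅ I[1,1]^2, I[1,3], I[1,4], I[3,3]^2, I[5,5]. HN layers by μ_θ (5 steps, strictly decreasing):
  μ^(1)=77; μ^(2)=65; μ^(3)=-7; μ^(4)=-15; μ^(5)=-19

((0, 0, 0, 0, 1); (0, 0, 0, 1, 0); (2, 0, 0, 0, 0); (2, 2, 2, 0, 0); (0, 0, 2, 0, 0))


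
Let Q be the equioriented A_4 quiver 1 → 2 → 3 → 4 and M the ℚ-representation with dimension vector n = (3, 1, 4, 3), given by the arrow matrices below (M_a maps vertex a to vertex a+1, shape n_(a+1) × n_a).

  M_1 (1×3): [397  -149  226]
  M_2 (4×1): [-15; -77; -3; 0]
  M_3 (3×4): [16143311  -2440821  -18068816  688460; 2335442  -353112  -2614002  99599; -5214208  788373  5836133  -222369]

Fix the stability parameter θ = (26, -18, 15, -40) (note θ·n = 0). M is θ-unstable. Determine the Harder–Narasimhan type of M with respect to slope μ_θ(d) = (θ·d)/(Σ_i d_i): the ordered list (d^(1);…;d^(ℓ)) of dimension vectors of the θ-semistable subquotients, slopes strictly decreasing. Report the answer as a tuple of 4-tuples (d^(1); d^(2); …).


Via rank(M_{q-1}∘⋯∘M_p): M ≅ I[1,1]^2, I[1,3], I[3,4]^3.
μ_θ-semistable layers: μ^(1)=26; μ^(2)=15; μ^(3)=4; μ^(4)=-25/2

((2, 0, 0, 0); (0, 0, 1, 0); (1, 1, 0, 0); (0, 0, 3, 3))


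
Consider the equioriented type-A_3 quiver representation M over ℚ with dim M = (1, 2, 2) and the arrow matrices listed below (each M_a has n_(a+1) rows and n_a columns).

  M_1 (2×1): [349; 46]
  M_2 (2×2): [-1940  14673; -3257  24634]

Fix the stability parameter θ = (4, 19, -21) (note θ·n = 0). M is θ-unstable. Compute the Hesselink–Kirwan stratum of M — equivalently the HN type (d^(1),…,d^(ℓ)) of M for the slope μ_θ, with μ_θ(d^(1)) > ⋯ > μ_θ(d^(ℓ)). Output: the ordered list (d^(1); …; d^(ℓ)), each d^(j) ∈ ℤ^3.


Interval decomposition of M: I[1,3], I[2,3].
HN type (ℓ=2): μ^(1)=2/3; μ^(2)=-1

((1, 1, 1); (0, 1, 1))


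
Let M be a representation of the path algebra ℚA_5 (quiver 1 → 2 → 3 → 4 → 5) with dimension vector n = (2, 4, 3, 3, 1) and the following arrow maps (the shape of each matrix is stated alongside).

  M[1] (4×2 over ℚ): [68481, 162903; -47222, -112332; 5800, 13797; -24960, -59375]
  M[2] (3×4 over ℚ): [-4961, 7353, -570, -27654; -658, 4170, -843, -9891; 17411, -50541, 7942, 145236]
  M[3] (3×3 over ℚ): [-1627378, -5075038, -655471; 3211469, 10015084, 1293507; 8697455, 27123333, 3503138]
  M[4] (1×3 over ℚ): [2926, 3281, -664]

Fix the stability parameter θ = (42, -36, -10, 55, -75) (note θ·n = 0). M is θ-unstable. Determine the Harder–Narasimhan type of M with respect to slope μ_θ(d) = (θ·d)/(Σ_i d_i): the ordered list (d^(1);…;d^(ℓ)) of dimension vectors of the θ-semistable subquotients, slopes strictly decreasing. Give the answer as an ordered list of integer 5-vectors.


Interval decomposition of M: I[1,4], I[1,5], I[2,2], I[2,4].
HN type (ℓ=5): μ^(1)=55; μ^(2)=-4/3; μ^(3)=-24/5; μ^(4)=-10; μ^(5)=-36

((0, 0, 0, 2, 0); (1, 1, 1, 0, 0); (1, 1, 1, 1, 1); (0, 0, 1, 0, 0); (0, 2, 0, 0, 0))


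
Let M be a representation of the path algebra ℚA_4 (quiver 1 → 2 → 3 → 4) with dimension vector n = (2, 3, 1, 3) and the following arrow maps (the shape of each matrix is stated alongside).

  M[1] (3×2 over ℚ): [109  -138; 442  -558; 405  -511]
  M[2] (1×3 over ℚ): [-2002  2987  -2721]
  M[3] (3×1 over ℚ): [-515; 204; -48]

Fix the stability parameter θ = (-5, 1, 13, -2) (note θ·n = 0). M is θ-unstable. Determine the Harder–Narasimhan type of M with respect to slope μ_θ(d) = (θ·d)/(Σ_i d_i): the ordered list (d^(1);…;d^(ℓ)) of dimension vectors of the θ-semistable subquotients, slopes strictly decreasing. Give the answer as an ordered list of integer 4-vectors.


Interval decomposition of M: I[1,2], I[1,4], I[2,2], I[4,4]^2.
HN type (ℓ=4): μ^(1)=11/2; μ^(2)=1; μ^(3)=-2; μ^(4)=-5

((0, 0, 1, 1); (0, 3, 0, 0); (0, 0, 0, 2); (2, 0, 0, 0))


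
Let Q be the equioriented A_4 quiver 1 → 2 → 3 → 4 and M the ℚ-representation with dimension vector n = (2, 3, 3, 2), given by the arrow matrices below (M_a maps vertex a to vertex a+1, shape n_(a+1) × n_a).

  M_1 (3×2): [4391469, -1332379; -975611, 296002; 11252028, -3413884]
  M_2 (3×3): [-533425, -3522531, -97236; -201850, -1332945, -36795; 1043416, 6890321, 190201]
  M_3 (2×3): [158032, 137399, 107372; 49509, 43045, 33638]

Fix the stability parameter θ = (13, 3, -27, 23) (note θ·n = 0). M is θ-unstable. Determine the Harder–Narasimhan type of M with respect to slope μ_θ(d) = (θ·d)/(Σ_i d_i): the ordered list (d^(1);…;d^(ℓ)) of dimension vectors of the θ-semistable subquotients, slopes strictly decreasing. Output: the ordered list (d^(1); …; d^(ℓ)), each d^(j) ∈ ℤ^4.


Barcode: M ≅ I[1,4]^2, I[2,2], I[3,3]. HN layers by μ_θ (4 steps, strictly decreasing):
  μ^(1)=23; μ^(2)=3; μ^(3)=-11/3; μ^(4)=-27

((0, 0, 0, 2); (0, 1, 0, 0); (2, 2, 2, 0); (0, 0, 1, 0))


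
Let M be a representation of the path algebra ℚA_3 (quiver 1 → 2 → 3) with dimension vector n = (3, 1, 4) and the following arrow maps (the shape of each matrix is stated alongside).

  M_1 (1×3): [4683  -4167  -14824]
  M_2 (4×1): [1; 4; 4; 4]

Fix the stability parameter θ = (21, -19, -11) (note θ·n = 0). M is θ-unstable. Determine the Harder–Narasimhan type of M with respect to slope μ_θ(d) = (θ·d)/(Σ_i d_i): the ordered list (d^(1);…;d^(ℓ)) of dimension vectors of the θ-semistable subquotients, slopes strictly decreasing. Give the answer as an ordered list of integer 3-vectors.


Barcode: M ≅ I[1,1]^2, I[1,3], I[3,3]^3. HN layers by μ_θ (3 steps, strictly decreasing):
  μ^(1)=21; μ^(2)=-3; μ^(3)=-11

((2, 0, 0); (1, 1, 1); (0, 0, 3))


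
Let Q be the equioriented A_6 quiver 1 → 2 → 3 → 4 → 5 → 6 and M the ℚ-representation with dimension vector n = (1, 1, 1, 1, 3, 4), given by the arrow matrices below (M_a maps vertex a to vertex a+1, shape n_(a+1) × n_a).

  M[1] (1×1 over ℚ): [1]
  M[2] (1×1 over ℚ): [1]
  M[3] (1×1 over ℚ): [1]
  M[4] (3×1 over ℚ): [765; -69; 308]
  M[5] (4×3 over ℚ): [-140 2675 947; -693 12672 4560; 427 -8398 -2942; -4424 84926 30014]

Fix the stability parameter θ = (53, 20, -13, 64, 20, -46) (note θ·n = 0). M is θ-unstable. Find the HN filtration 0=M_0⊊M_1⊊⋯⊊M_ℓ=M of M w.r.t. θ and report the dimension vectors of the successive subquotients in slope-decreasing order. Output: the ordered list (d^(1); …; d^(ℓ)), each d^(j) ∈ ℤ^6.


Interval decomposition of M: I[1,6], I[5,5], I[5,6], I[6,6]^2.
HN type (ℓ=4): μ^(1)=20; μ^(2)=49/3; μ^(3)=-13; μ^(4)=-46

((0, 0, 0, 0, 1, 0); (1, 1, 1, 1, 1, 1); (0, 0, 0, 0, 1, 1); (0, 0, 0, 0, 0, 2))


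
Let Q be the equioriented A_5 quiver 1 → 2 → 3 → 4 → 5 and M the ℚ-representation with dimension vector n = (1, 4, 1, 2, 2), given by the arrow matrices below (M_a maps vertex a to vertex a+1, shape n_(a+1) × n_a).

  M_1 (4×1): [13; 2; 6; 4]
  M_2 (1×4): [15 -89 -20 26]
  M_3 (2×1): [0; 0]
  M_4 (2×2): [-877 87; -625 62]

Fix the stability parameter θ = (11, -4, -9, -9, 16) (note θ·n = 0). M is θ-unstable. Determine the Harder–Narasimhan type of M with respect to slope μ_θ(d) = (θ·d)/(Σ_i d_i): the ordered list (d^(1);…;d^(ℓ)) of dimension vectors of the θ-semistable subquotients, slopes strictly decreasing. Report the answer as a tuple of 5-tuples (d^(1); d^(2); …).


Interval decomposition of M: I[1,3], I[2,2]^3, I[4,5]^2.
HN type (ℓ=4): μ^(1)=16; μ^(2)=-2/3; μ^(3)=-4; μ^(4)=-9

((0, 0, 0, 0, 2); (1, 1, 1, 0, 0); (0, 3, 0, 0, 0); (0, 0, 0, 2, 0))


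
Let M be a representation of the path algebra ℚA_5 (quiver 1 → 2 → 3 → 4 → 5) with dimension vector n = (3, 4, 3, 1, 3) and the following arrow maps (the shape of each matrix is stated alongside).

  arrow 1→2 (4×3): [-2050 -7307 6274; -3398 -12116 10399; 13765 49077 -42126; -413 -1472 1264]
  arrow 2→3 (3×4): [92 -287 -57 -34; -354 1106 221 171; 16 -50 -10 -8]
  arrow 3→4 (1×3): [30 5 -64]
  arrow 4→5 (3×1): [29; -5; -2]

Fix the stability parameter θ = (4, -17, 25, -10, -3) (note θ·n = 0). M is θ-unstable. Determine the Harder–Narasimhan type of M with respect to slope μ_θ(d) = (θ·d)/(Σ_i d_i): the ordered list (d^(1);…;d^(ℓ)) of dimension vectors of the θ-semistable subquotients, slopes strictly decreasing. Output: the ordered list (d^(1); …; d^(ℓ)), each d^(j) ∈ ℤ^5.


Interval decomposition of M: I[1,2], I[1,3], I[1,5], I[2,2], I[3,3], I[5,5]^2.
HN type (ℓ=5): μ^(1)=25; μ^(2)=4; μ^(3)=-3; μ^(4)=-13/2; μ^(5)=-17

((0, 0, 2, 0, 0); (0, 0, 1, 1, 1); (0, 0, 0, 0, 2); (3, 3, 0, 0, 0); (0, 1, 0, 0, 0))


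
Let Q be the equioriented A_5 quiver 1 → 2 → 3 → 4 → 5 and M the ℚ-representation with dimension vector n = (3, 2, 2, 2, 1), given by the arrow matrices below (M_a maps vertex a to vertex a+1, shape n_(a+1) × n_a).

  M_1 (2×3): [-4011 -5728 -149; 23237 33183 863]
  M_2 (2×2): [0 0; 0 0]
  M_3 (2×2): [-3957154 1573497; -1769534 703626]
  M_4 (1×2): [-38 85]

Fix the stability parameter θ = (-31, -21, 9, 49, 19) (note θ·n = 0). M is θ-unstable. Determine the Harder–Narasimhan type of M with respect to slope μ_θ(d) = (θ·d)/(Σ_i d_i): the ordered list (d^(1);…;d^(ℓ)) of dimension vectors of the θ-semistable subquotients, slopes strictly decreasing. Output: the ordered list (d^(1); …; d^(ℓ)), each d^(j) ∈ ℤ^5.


Interval decomposition of M: I[1,1], I[1,2]^2, I[3,4], I[3,5].
HN type (ℓ=5): μ^(1)=49; μ^(2)=34; μ^(3)=9; μ^(4)=-21; μ^(5)=-31

((0, 0, 0, 1, 0); (0, 0, 0, 1, 1); (0, 0, 2, 0, 0); (0, 2, 0, 0, 0); (3, 0, 0, 0, 0))


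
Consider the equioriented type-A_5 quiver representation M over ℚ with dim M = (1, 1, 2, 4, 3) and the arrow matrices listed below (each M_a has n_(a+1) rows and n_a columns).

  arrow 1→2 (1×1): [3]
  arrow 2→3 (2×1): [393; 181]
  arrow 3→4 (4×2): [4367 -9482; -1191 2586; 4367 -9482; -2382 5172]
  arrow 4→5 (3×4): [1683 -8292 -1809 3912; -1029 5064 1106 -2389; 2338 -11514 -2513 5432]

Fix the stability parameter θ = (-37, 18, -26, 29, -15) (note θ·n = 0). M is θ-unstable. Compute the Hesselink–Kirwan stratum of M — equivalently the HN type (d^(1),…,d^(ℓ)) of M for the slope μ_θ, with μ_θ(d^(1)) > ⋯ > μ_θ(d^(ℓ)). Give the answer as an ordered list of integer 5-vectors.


Barcode: M ≅ I[1,5], I[3,3], I[4,4], I[4,5]^2. HN layers by μ_θ (5 steps, strictly decreasing):
  μ^(1)=29; μ^(2)=7; μ^(3)=-4; μ^(4)=-26; μ^(5)=-37

((0, 0, 0, 1, 0); (0, 0, 0, 3, 3); (0, 1, 1, 0, 0); (0, 0, 1, 0, 0); (1, 0, 0, 0, 0))


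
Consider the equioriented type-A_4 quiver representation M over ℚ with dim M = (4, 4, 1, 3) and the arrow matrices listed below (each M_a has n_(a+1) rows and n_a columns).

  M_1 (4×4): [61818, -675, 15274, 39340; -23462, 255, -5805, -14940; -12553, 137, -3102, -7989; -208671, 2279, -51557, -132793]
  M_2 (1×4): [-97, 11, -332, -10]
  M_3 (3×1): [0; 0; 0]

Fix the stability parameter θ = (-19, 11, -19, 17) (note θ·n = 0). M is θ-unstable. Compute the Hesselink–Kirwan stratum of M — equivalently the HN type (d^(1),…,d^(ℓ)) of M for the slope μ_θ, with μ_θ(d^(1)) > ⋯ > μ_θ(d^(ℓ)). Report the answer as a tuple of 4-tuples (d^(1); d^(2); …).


Barcode: M ≅ I[1,2]^3, I[1,3], I[4,4]^3. HN layers by μ_θ (4 steps, strictly decreasing):
  μ^(1)=17; μ^(2)=11; μ^(3)=-4; μ^(4)=-19

((0, 0, 0, 3); (0, 3, 0, 0); (0, 1, 1, 0); (4, 0, 0, 0))


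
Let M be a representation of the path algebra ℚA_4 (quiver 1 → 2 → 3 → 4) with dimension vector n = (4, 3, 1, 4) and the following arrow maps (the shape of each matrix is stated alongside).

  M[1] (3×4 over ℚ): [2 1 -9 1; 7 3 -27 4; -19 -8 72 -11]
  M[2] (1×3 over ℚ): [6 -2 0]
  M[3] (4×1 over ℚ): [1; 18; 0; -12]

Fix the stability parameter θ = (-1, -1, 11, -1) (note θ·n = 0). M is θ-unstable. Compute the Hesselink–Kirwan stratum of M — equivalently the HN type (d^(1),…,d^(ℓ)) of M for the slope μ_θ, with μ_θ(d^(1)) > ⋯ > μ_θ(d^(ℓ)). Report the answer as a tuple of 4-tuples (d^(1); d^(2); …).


Via rank(M_{q-1}∘⋯∘M_p): M ≅ I[1,1]^2, I[1,2], I[1,4], I[2,2], I[4,4]^3.
μ_θ-semistable layers: μ^(1)=5; μ^(2)=-1

((0, 0, 1, 1); (4, 3, 0, 3))


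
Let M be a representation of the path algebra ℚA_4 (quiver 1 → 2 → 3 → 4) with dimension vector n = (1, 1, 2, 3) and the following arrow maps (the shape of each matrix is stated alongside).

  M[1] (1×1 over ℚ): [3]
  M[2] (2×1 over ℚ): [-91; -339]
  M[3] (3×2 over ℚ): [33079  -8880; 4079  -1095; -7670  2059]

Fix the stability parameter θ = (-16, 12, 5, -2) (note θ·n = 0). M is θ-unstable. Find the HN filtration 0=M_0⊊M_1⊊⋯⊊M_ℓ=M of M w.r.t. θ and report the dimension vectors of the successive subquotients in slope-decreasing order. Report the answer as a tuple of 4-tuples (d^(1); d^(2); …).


Barcode: M ≅ I[1,4], I[3,4], I[4,4]. HN layers by μ_θ (4 steps, strictly decreasing):
  μ^(1)=5; μ^(2)=3/2; μ^(3)=-2; μ^(4)=-16

((0, 1, 1, 1); (0, 0, 1, 1); (0, 0, 0, 1); (1, 0, 0, 0))


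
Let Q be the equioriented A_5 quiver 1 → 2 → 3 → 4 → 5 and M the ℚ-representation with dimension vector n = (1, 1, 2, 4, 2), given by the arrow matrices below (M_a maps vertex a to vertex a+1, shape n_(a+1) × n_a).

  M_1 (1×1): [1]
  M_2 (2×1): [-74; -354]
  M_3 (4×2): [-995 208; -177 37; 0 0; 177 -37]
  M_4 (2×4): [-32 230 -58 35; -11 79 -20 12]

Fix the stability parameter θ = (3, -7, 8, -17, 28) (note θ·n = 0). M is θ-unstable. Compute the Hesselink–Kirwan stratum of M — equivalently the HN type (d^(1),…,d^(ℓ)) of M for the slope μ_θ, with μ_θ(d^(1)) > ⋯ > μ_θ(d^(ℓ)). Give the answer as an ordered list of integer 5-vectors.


Interval decomposition of M: I[1,5], I[3,5], I[4,4]^2.
HN type (ℓ=4): μ^(1)=28; μ^(2)=-13/4; μ^(3)=-9/2; μ^(4)=-17

((0, 0, 0, 0, 2); (1, 1, 1, 1, 0); (0, 0, 1, 1, 0); (0, 0, 0, 2, 0))


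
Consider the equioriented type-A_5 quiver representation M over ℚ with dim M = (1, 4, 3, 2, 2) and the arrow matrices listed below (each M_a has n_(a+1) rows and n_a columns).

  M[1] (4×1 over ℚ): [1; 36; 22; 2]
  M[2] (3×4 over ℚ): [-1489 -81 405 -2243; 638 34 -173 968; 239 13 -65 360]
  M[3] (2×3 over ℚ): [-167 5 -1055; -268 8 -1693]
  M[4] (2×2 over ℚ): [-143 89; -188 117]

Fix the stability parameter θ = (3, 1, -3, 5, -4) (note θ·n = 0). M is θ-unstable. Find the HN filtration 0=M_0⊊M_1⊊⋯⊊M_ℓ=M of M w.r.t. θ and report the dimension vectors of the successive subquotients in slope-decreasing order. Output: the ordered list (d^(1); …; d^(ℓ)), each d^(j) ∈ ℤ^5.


Barcode: M ≅ I[1,5], I[2,2], I[2,3], I[2,5]. HN layers by μ_θ (4 steps, strictly decreasing):
  μ^(1)=1; μ^(2)=1/2; μ^(3)=1/3; μ^(4)=-1

((0, 1, 0, 0, 0); (0, 0, 0, 2, 2); (1, 1, 1, 0, 0); (0, 2, 2, 0, 0))


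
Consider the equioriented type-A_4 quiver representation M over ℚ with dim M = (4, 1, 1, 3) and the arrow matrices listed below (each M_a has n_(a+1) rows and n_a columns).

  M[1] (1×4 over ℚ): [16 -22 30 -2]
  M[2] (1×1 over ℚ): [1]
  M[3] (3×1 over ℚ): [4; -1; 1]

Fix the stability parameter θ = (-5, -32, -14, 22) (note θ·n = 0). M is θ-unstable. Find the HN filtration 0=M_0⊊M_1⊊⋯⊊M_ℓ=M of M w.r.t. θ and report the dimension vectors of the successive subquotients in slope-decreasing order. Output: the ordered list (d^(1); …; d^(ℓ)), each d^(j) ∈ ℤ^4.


Barcode: M ≅ I[1,1]^3, I[1,4], I[4,4]^2. HN layers by μ_θ (4 steps, strictly decreasing):
  μ^(1)=22; μ^(2)=-5; μ^(3)=-14; μ^(4)=-37/2

((0, 0, 0, 3); (3, 0, 0, 0); (0, 0, 1, 0); (1, 1, 0, 0))


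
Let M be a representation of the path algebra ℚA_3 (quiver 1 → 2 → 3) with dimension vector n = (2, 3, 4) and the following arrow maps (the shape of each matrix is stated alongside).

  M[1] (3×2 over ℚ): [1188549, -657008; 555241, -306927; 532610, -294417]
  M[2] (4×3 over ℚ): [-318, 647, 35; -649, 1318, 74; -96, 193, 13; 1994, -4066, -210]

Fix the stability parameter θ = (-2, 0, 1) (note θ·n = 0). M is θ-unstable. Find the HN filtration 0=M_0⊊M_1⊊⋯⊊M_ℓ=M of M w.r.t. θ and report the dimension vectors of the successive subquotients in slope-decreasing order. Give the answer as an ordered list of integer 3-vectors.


Interval decomposition of M: I[1,2], I[1,3], I[2,3], I[3,3]^2.
HN type (ℓ=3): μ^(1)=1; μ^(2)=0; μ^(3)=-2

((0, 0, 4); (0, 3, 0); (2, 0, 0))


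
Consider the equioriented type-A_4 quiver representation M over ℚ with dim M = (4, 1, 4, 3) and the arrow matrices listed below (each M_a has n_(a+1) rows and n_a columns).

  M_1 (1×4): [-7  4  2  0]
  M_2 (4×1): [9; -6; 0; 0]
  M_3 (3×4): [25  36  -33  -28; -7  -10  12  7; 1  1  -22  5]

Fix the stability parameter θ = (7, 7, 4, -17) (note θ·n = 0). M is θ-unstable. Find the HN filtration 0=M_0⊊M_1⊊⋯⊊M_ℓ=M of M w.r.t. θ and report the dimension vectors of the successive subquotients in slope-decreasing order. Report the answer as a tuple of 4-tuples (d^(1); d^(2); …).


Via rank(M_{q-1}∘⋯∘M_p): M ≅ I[1,1]^3, I[1,4], I[3,3], I[3,4]^2.
μ_θ-semistable layers: μ^(1)=7; μ^(2)=4; μ^(3)=1/4; μ^(4)=-13/2

((3, 0, 0, 0); (0, 0, 1, 0); (1, 1, 1, 1); (0, 0, 2, 2))


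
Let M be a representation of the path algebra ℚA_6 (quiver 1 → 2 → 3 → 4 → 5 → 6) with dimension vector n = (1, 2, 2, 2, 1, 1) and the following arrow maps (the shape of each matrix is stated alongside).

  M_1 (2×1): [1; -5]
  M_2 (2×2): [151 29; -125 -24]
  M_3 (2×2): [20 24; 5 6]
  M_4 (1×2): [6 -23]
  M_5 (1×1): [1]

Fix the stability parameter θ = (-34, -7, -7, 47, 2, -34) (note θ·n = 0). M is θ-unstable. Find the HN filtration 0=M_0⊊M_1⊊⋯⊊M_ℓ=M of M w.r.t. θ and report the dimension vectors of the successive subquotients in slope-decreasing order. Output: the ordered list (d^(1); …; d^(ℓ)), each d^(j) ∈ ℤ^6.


Interval decomposition of M: I[1,3], I[2,6], I[4,4].
HN type (ℓ=4): μ^(1)=47; μ^(2)=5; μ^(3)=-7; μ^(4)=-34

((0, 0, 0, 1, 0, 0); (0, 0, 0, 1, 1, 1); (0, 2, 2, 0, 0, 0); (1, 0, 0, 0, 0, 0))


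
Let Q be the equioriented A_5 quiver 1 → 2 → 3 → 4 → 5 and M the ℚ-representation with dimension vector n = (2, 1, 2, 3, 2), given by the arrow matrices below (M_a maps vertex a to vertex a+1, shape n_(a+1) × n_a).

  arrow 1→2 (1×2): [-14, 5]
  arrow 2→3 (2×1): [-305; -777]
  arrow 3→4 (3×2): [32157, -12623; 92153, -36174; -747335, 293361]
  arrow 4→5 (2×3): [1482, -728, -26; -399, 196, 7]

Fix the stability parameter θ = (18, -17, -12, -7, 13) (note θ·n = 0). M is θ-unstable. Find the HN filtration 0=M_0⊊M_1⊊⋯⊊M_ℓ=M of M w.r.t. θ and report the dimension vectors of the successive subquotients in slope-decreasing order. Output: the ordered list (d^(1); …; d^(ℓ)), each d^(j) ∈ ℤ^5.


Via rank(M_{q-1}∘⋯∘M_p): M ≅ I[1,1], I[1,4], I[3,4], I[4,5], I[5,5].
μ_θ-semistable layers: μ^(1)=18; μ^(2)=13; μ^(3)=-9/2; μ^(4)=-7; μ^(5)=-12

((1, 0, 0, 0, 0); (0, 0, 0, 0, 2); (1, 1, 1, 1, 0); (0, 0, 0, 2, 0); (0, 0, 1, 0, 0))


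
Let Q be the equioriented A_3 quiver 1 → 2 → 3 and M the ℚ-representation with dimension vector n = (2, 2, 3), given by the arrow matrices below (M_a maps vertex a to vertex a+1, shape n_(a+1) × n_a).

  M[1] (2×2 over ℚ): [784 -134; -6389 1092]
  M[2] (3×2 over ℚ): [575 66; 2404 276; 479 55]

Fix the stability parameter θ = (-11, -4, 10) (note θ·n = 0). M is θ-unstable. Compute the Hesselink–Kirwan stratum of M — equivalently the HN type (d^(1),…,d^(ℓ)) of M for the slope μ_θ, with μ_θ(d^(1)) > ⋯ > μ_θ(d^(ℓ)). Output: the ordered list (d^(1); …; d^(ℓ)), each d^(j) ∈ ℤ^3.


Via rank(M_{q-1}∘⋯∘M_p): M ≅ I[1,3]^2, I[3,3].
μ_θ-semistable layers: μ^(1)=10; μ^(2)=-4; μ^(3)=-11

((0, 0, 3); (0, 2, 0); (2, 0, 0))


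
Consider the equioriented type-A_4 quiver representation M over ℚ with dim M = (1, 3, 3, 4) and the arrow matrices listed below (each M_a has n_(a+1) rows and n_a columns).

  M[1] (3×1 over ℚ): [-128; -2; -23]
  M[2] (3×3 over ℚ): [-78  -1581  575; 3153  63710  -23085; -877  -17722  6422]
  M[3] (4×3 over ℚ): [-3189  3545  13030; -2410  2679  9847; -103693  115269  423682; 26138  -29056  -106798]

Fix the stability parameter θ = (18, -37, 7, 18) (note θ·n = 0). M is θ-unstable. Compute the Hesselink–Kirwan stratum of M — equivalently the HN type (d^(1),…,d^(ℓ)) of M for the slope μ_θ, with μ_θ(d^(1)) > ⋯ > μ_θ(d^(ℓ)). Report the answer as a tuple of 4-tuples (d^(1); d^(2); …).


Interval decomposition of M: I[1,4], I[2,3], I[2,4], I[4,4]^2.
HN type (ℓ=4): μ^(1)=18; μ^(2)=7; μ^(3)=-19/2; μ^(4)=-37

((0, 0, 0, 4); (0, 0, 3, 0); (1, 1, 0, 0); (0, 2, 0, 0))


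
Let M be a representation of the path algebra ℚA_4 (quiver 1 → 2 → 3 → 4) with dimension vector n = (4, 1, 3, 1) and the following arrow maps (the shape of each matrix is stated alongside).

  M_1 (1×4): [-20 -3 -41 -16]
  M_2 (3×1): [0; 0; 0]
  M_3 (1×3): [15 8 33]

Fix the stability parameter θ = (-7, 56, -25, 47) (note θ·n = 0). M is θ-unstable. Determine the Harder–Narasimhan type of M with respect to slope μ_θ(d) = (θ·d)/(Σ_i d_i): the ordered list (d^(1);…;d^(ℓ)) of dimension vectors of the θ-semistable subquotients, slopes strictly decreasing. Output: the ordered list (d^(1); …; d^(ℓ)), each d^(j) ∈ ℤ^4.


Interval decomposition of M: I[1,1]^3, I[1,2], I[3,3]^2, I[3,4].
HN type (ℓ=4): μ^(1)=56; μ^(2)=47; μ^(3)=-7; μ^(4)=-25

((0, 1, 0, 0); (0, 0, 0, 1); (4, 0, 0, 0); (0, 0, 3, 0))


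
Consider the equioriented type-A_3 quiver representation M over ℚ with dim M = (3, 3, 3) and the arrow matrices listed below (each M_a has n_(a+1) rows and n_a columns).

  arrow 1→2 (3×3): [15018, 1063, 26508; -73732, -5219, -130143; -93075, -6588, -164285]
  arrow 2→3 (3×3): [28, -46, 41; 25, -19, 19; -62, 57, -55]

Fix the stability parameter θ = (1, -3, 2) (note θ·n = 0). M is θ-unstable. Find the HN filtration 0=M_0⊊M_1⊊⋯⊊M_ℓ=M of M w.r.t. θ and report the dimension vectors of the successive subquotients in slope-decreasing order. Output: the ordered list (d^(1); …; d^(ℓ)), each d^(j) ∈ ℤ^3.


Via rank(M_{q-1}∘⋯∘M_p): M ≅ I[1,3]^3.
μ_θ-semistable layers: μ^(1)=2; μ^(2)=-1

((0, 0, 3); (3, 3, 0))
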